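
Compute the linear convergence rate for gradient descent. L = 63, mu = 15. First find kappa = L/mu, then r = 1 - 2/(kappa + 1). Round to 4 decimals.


Step 1: Compute the condition number.
kappa = L/mu = 63/15 = 4.2
Step 2: Compute the convergence rate.
r = 1 - 2/(kappa + 1) = 1 - 2*mu/(L + mu) = (L - mu)/(L + mu) = 48/78 = 0.6154


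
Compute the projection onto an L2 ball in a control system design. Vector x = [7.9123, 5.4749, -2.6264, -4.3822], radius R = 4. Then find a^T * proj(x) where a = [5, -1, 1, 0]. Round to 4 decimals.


Step 1: Compute ||x|| (intermediates to 6 decimals).
||x|| = sqrt(7.9123^2 + 5.4749^2 + (-2.6264)^2 + (-4.3822)^2) = 10.894066
Step 2: Project.
Since ||x|| > R, scale = R/||x|| = 4/10.894066 = 0.367172, proj(x) = scale * x
proj(x) = [2.905175, 2.01023, -0.964341, -1.609021]
Step 3: Dot product.
a^T * proj(x) = 5*2.905175 - 1*2.01023 + 1*(-0.964341) + 0*(-1.609021) = 11.5513


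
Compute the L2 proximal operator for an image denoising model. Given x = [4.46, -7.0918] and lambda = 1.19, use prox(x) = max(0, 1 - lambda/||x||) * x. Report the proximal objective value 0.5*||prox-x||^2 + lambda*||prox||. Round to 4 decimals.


Step 1: Compute ||x||.
||x|| = 8.3777
Step 2: Compute scaling factor.
scale = max(0, 1 - 1.19/8.3777) = 0.858
Step 3: prox(x) = [3.8265, -6.0844]
||prox(x)|| = 7.1877
Step 4: Proximal objective.
0.5*||prox-x||^2 = 0.7081
lambda*||prox|| = 8.5534
Total = 9.2614


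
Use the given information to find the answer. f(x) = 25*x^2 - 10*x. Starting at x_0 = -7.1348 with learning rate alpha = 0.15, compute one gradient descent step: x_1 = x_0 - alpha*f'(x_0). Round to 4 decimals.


We compute the gradient at x_0 and apply the update.
f'(x) = 50*x - 10
f'(-7.1348) = 50*-7.1348 - 10 = -366.74
x_1 = -7.1348 - 0.15*-366.74 = 47.8762


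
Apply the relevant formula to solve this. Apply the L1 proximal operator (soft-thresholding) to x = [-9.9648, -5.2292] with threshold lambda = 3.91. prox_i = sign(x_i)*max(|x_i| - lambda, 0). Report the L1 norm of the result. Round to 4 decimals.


Soft-thresholding with lambda = 3.91:
prox(-9.9648) = sign(-9.9648)*max(|-9.9648| - 3.91, 0) = -6.0548
prox(-5.2292) = sign(-5.2292)*max(|-5.2292| - 3.91, 0) = -1.3192
prox(x) = [-6.0548, -1.3192]
||prox(x)||_1 = 6.0548 + 1.3192 = 7.374


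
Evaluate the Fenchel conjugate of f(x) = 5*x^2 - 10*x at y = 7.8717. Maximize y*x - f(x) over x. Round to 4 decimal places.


f*(y) = sup_x {y*x - a*x^2 - b*x} = sup_x {(y-b)*x - a*x^2}
FOC: (y - b) - 2a*x = 0 => x* = (y - b)/(2a)
x* = (7.8717 + 10)/(2*5) = 1.7872
f*(7.8717) = (y-b)^2/(4a) = (7.8717 + 10)^2/(4*5)
= 319.3977/20 = 15.9699


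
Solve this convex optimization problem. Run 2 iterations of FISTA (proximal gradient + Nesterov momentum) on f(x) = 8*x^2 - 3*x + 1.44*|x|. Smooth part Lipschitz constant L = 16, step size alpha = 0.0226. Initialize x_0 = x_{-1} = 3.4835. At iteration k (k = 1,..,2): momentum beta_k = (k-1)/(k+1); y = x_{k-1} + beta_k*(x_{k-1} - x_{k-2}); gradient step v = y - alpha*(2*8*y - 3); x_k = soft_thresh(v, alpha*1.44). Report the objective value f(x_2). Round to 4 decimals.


FISTA on f(x) = 8*x^2 - 3*x + 1.44*|x|
L = 16, alpha = 0.0226
Iteration 1: beta = 0.0, y = 3.4835 + 0.0*(3.4835 - 3.4835) = 3.4835
  grad(y) = 52.736, v = y - alpha*grad = 2.2917
  prox(v) = soft_thresh(2.2917, 0.0325) = 2.2591
Iteration 2: beta = 0.3333, y = 2.2591 + 0.3333*(2.2591 - 3.4835) = 1.851
  grad(y) = 26.6159, v = y - alpha*grad = 1.2495
  prox(v) = soft_thresh(1.2495, 0.0325) = 1.2169
f(x_2) = 8*1.2169^2 - 3*1.2169 + 1.44*|1.2169| = 9.949


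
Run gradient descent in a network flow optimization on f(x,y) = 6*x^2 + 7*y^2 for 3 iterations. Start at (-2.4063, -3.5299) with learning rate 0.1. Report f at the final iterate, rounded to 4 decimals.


Gradient descent on f(x,y) = 6*x^2 + 7*y^2.
Starting point: (-2.4063, -3.5299), alpha = 0.1
Step 1: grad_x = 2*6*-2.4063 = -28.8756, grad_y = 2*7*-3.5299 = -49.4186
  x_1 = -2.4063 - 0.1*-28.8756 = 0.4813
  y_1 = -3.5299 - 0.1*-49.4186 = 1.412
Step 2: grad_x = 2*6*0.4813 = 5.7751, grad_y = 2*7*1.412 = 19.7674
  x_2 = 0.4813 - 0.1*5.7751 = -0.0963
  y_2 = 1.412 - 0.1*19.7674 = -0.5648
Step 3: grad_x = 2*6*-0.0963 = -1.155, grad_y = 2*7*-0.5648 = -7.907
  x_3 = -0.0963 - 0.1*-1.155 = 0.0193
  y_3 = -0.5648 - 0.1*-7.907 = 0.2259
f(0.0193, 0.2259) = 6*0.0193^2 + 7*0.2259^2 = 0.3595


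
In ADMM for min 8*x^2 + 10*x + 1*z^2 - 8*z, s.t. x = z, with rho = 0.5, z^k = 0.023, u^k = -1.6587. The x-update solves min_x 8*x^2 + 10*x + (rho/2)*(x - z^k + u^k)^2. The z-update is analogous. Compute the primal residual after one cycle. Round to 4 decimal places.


ADMM iteration with rho = 0.5, z^k = 0.023, u^k = -1.6587
Step 1: x-update.
Minimize 8*x^2 + 10*x + (0.5/2)*(x - 0.023 - 1.6587)^2
FOC: (2*8 + 0.5)*x = -10 + 0.5*(0.023 + 1.6587)
x^{k+1} = -0.5551
Step 2: z-update.
Minimize 1*z^2 - 8*z + (0.5/2)*(-0.5551 - z - 1.6587)^2
FOC: (2*1 + 0.5)*z = 8 + 0.5*(-0.5551 - 1.6587)
z^{k+1} = 2.7572
Step 3: u-update.
u^{k+1} = -1.6587 - 0.5551 - 2.7572 = -4.971
Step 4: Primal residual = |-0.5551 - 2.7572| = 3.3123


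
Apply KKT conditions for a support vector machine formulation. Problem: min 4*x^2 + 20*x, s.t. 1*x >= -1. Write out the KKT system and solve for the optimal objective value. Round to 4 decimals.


Step 1: Try lambda = 0 (constraint inactive).
x_unc = -20/(2*4) = -2.5
Check: 1*-2.5 = -2.5 < -1 -- violated!
Step 2: Constraint must be active: 1*x = -1
x* = -1/1 = -1.0
lambda = (2*4*(-1.0) + 20)/1 = 12.0
Step 3: Compute optimal value.
f(x*) = 4*(-1.0)^2 + 20*(-1.0) = -16.0


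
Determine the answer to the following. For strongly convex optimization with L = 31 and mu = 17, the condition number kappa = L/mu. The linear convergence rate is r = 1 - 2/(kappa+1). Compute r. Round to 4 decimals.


Step 1: Compute the condition number.
kappa = L/mu = 31/17 = 1.8235
Step 2: Compute the convergence rate.
r = 1 - 2/(kappa + 1) = 1 - 2*mu/(L + mu) = (L - mu)/(L + mu) = 14/48 = 0.2917


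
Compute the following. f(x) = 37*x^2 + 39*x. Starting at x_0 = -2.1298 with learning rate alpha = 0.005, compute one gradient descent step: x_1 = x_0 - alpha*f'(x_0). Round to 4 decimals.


We compute the gradient at x_0 and apply the update.
f'(x) = 74*x + 39
f'(-2.1298) = 74*-2.1298 + 39 = -118.6052
x_1 = -2.1298 - 0.005*-118.6052 = -1.5368


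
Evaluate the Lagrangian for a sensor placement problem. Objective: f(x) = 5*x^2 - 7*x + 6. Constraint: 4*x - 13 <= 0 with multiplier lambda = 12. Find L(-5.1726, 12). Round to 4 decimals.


Step 1: Evaluate f(x).
f(-5.1726) = 5*(-5.1726)^2 - 7*(-5.1726) + 6 = 175.9872
Step 2: Evaluate g(x).
g(-5.1726) = 4*-5.1726 - 13 = -33.6904
Step 3: Compute Lagrangian.
L = 175.9872 + 12*-33.6904 = -228.2976


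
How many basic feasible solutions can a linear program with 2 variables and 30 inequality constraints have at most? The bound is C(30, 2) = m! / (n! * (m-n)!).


Each vertex corresponds to some choice of n active constraints out of m, so the number of vertices is at most C(m, n) = m! / (n!(m-n)!).
m = 30, n = 2
Numerator: 30 * 29
Denominator: 2! = 2
C(30, 2) = 435


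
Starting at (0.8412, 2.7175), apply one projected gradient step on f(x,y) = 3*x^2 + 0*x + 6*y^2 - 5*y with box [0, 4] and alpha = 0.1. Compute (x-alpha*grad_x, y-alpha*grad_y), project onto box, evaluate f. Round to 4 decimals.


Step 1: Compute gradient at (0.8412, 2.7175).
grad_x = 2*3*0.8412 + 0 = 5.0472
grad_y = 2*6*2.7175 - 5 = 27.61
Step 2: Gradient step.
x_raw = 0.8412 - 0.1*5.0472 = 0.3365
y_raw = 2.7175 - 0.1*27.61 = -0.0435
Step 3: Project onto [0, 4].
x_proj = clip(0.3365) = 0.3365
y_proj = clip(-0.0435) = 0.0
Step 4: Evaluate f.
f(0.3365, 0.0) = 0.3397


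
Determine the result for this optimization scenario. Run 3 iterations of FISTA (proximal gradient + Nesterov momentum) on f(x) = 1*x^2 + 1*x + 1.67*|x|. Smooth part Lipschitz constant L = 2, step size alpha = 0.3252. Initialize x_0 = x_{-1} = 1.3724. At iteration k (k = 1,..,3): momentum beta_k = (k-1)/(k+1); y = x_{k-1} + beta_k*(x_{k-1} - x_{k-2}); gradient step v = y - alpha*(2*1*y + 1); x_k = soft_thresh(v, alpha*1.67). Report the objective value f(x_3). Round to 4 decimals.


FISTA on f(x) = 1*x^2 + 1*x + 1.67*|x|
L = 2, alpha = 0.3252
Iteration 1: beta = 0.0, y = 1.3724 + 0.0*(1.3724 - 1.3724) = 1.3724
  grad(y) = 3.7448, v = y - alpha*grad = 0.1546
  prox(v) = soft_thresh(0.1546, 0.5431) = 0.0
Iteration 2: beta = 0.3333, y = 0.0 + 0.3333*(0.0 - 1.3724) = -0.4575
  grad(y) = 0.0851, v = y - alpha*grad = -0.4851
  prox(v) = soft_thresh(-0.4851, 0.5431) = 0.0
Iteration 3: beta = 0.5, y = 0.0 + 0.5*(0.0 - 0.0) = 0.0
  grad(y) = 1.0, v = y - alpha*grad = -0.3252
  prox(v) = soft_thresh(-0.3252, 0.5431) = 0.0
f(x_3) = 1*0.0^2 + 1*0.0 + 1.67*|0.0| = 0.0


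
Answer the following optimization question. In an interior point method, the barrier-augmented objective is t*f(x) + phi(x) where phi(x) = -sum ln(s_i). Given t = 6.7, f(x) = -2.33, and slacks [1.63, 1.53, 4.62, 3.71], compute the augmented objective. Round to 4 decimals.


Step 1: Compute log-barrier.
ln values: [0.4886, 0.4253, 1.5304, 1.311]
phi = -(0.4886 + 0.4253 + 1.5304 + 1.311) = -3.7553
Step 2: Compute augmented objective.
t*f(x) = 6.7*-2.33 = -15.611
Total = -15.611 - 3.7553 = -19.3663


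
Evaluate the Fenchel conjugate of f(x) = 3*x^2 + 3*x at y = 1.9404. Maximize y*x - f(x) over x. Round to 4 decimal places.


f*(y) = sup_x {y*x - a*x^2 - b*x} = sup_x {(y-b)*x - a*x^2}
FOC: (y - b) - 2a*x = 0 => x* = (y - b)/(2a)
x* = (1.9404 - 3)/(2*3) = -0.1766
f*(1.9404) = (y-b)^2/(4a) = (1.9404 - 3)^2/(4*3)
= 1.1228/12 = 0.0936


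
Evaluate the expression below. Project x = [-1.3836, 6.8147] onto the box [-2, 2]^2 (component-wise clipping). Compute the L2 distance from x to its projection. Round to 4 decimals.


Project each component onto [-2, 2].
clip(-1.3836) = -1.3836, clip(6.8147) = 2.0
Projection = [-1.3836, 2.0]
Squared diffs: [0.0, 23.1813]
Distance = sqrt(23.1813) = 4.8147


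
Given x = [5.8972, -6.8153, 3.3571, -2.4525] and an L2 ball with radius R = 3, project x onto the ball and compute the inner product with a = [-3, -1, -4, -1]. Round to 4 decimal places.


Step 1: Compute ||x|| (intermediates to 6 decimals).
||x|| = sqrt(5.8972^2 + (-6.8153)^2 + 3.3571^2 + (-2.4525)^2) = 9.925228
Step 2: Project.
Since ||x|| > R, scale = R/||x|| = 3/9.925228 = 0.30226, proj(x) = scale * x
proj(x) = [1.782488, -2.059993, 1.014717, -0.741293]
Step 3: Dot product.
a^T * proj(x) = -3*1.782488 - 1*(-2.059993) - 4*1.014717 - 1*(-0.741293) = -6.605


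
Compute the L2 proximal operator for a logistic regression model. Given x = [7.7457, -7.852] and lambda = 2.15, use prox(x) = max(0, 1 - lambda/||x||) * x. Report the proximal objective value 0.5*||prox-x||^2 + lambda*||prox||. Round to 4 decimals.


Step 1: Compute ||x||.
||x|| = 11.0295
Step 2: Compute scaling factor.
scale = max(0, 1 - 2.15/11.0295) = 0.8051
Step 3: prox(x) = [6.2358, -6.3214]
||prox(x)|| = 8.8795
Step 4: Proximal objective.
0.5*||prox-x||^2 = 2.3113
lambda*||prox|| = 19.0909
Total = 21.4022


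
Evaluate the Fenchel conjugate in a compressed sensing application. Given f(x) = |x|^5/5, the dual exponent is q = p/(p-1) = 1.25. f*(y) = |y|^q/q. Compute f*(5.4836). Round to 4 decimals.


The conjugate exponent q satisfies 1/p + 1/q = 1.
p = 5, so q = 5/(5 - 1) = 1.25
|y|^q = 5.4836^1.25 = 8.3914
f*(5.4836) = 8.3914 / 1.25 = 6.7131


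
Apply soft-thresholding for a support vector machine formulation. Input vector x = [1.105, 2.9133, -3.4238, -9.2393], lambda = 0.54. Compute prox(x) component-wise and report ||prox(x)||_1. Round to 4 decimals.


Soft-thresholding with lambda = 0.54:
prox(1.105) = sign(1.105)*max(|1.105| - 0.54, 0) = 0.565
prox(2.9133) = sign(2.9133)*max(|2.9133| - 0.54, 0) = 2.3733
prox(-3.4238) = sign(-3.4238)*max(|-3.4238| - 0.54, 0) = -2.8838
prox(-9.2393) = sign(-9.2393)*max(|-9.2393| - 0.54, 0) = -8.6993
prox(x) = [0.565, 2.3733, -2.8838, -8.6993]
||prox(x)||_1 = 0.565 + 2.3733 + 2.8838 + 8.6993 = 14.5214


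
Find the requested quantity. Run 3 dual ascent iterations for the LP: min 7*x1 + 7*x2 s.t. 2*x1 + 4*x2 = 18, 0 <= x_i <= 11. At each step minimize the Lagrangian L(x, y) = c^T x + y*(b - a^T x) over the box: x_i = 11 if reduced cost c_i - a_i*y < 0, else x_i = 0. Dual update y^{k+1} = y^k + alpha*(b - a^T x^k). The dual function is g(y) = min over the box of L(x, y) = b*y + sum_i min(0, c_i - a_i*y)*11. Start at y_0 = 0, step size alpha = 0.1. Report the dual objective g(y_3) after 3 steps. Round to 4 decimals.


Dual ascent for LP: min 7*x1 + 7*x2, 2*x1 + 4*x2 = 18, 0 <= x_i <= 11
Step 1: y^k = 0.0, reduced costs: (7.0, 7.0)
  x^k = (0.0, 0.0), subgradient = b - a^T x = 18.0
  y^{k+1} = 0.0 + 0.1*18.0 = 1.8
Step 2: y^k = 1.8, reduced costs: (3.4, -0.2)
  x^k = (0.0, 11.0), subgradient = b - a^T x = -26.0
  y^{k+1} = 1.8 + 0.1*-26.0 = -0.8
Step 3: y^k = -0.8, reduced costs: (8.6, 10.2)
  x^k = (0.0, 0.0), subgradient = b - a^T x = 18.0
  y^{k+1} = -0.8 + 0.1*18.0 = 1.0
Dual objective at y_3 = 1.0: reduced costs (5.0, 3.0), box minimizer x = (0.0, 0.0)
g(y_3) = b*y + (c1 - a1*y)*x1 + (c2 - a2*y)*x2 = 18*1.0 + 5.0*0.0 + 3.0*0.0 = 18.0 + 0.0 + 0.0 = 18.0


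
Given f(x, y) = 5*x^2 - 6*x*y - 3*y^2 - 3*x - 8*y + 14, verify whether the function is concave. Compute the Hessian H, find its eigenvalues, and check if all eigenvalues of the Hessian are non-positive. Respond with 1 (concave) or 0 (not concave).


The Hessian of f(x,y) = 5*x^2 - 6*x*y - 3*y^2 - 3*x - 8*y + 14 is:
H = [[10, -6], [-6, -6]]
Trace = 10 - 6 = 4
Determinant = 10*-6 - (-6)^2 = -96
Discriminant = (4)^2 - 4*-96 = 400.0
Eigenvalues: lambda_1 = -8.0, lambda_2 = 12.0
The function is not concave.

0


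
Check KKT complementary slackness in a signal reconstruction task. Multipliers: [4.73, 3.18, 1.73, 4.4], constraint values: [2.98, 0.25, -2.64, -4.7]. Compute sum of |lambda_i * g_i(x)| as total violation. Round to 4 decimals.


KKT complementary slackness check:
lambda_1 * g_1 = 4.73 * 2.98 = 14.0954
lambda_2 * g_2 = 3.18 * 0.25 = 0.795
lambda_3 * g_3 = 1.73 * -2.64 = -4.5672
lambda_4 * g_4 = 4.4 * -4.7 = -20.68
Total violation = 14.0954 + 0.795 + 4.5672 + 20.68 = 40.1376


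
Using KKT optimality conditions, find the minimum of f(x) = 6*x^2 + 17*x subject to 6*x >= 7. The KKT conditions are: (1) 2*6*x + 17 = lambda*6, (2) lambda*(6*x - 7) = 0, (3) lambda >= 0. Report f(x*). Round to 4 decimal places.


Step 1: Try lambda = 0 (constraint inactive).
x_unc = -17/(2*6) = -1.4167
Check: 6*-1.4167 = -8.5002 < 7 -- violated!
Step 2: Constraint must be active: 6*x = 7
x* = 7/6 = 1.1667 (rounded; the exact value 7/6 is used below)
lambda = (2*6*(7/6) + 17)/6 = 5.1667
Step 3: Compute optimal value.
f(x*) = 6*(7/6)^2 + 17*(7/6) = 28.0


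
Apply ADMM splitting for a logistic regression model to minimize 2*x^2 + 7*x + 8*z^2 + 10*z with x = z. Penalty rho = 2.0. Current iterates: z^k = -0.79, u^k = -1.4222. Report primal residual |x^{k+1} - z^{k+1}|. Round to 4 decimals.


ADMM iteration with rho = 2.0, z^k = -0.79, u^k = -1.4222
Step 1: x-update.
Minimize 2*x^2 + 7*x + (2.0/2)*(x + 0.79 - 1.4222)^2
FOC: (2*2 + 2.0)*x = -7 + 2.0*(-0.79 + 1.4222)
x^{k+1} = -0.9559
Step 2: z-update.
Minimize 8*z^2 + 10*z + (2.0/2)*(-0.9559 - z - 1.4222)^2
FOC: (2*8 + 2.0)*z = -10 + 2.0*(-0.9559 - 1.4222)
z^{k+1} = -0.8198
Step 3: u-update.
u^{k+1} = -1.4222 - 0.9559 + 0.8198 = -1.5583
Step 4: Primal residual = |-0.9559 + 0.8198| = 0.1361


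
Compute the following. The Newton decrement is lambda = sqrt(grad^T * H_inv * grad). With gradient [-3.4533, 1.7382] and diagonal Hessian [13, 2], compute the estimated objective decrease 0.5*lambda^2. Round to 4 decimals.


Step 1: H is diagonal, so H^(-1) * g = [-0.2656, 0.8691].
Step 2: g^T H^(-1) g = sum_i g_i^2 / H_ii
  = (-3.4533)^2/13 + (1.7382)^2/2
  = 0.9173 + 1.5107 = 2.428
Step 3: Objective decrease = 0.5 * g^T H^(-1) g = 1.214


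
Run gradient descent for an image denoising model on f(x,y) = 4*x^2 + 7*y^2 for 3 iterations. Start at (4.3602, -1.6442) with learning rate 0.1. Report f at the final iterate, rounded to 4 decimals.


Gradient descent on f(x,y) = 4*x^2 + 7*y^2.
Starting point: (4.3602, -1.6442), alpha = 0.1
Step 1: grad_x = 2*4*4.3602 = 34.8816, grad_y = 2*7*-1.6442 = -23.0188
  x_1 = 4.3602 - 0.1*34.8816 = 0.872
  y_1 = -1.6442 - 0.1*-23.0188 = 0.6577
Step 2: grad_x = 2*4*0.872 = 6.9763, grad_y = 2*7*0.6577 = 9.2075
  x_2 = 0.872 - 0.1*6.9763 = 0.1744
  y_2 = 0.6577 - 0.1*9.2075 = -0.2631
Step 3: grad_x = 2*4*0.1744 = 1.3953, grad_y = 2*7*-0.2631 = -3.683
  x_3 = 0.1744 - 0.1*1.3953 = 0.0349
  y_3 = -0.2631 - 0.1*-3.683 = 0.1052
f(0.0349, 0.1052) = 4*0.0349^2 + 7*0.1052^2 = 0.0824


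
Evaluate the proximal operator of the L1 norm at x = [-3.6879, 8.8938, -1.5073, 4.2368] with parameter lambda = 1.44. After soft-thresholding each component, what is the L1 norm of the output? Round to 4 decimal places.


Soft-thresholding with lambda = 1.44:
prox(-3.6879) = sign(-3.6879)*max(|-3.6879| - 1.44, 0) = -2.2479
prox(8.8938) = sign(8.8938)*max(|8.8938| - 1.44, 0) = 7.4538
prox(-1.5073) = sign(-1.5073)*max(|-1.5073| - 1.44, 0) = -0.0673
prox(4.2368) = sign(4.2368)*max(|4.2368| - 1.44, 0) = 2.7968
prox(x) = [-2.2479, 7.4538, -0.0673, 2.7968]
||prox(x)||_1 = 2.2479 + 7.4538 + 0.0673 + 2.7968 = 12.5658


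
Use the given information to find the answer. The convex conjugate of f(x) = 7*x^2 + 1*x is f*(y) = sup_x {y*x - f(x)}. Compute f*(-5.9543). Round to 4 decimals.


f*(y) = sup_x {y*x - a*x^2 - b*x} = sup_x {(y-b)*x - a*x^2}
FOC: (y - b) - 2a*x = 0 => x* = (y - b)/(2a)
x* = (-5.9543 - 1)/(2*7) = -0.4967
f*(-5.9543) = (y-b)^2/(4a) = (-5.9543 - 1)^2/(4*7)
= 48.3623/28 = 1.7272


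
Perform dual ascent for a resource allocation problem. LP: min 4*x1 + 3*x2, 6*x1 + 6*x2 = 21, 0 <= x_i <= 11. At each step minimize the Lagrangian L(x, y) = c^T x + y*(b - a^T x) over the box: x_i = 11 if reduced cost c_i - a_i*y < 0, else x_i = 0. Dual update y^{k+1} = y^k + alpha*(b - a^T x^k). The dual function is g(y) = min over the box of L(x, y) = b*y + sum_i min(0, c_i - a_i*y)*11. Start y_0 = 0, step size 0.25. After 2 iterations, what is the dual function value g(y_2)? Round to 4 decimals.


Dual ascent for LP: min 4*x1 + 3*x2, 6*x1 + 6*x2 = 21, 0 <= x_i <= 11
Step 1: y^k = 0.0, reduced costs: (4.0, 3.0)
  x^k = (0.0, 0.0), subgradient = b - a^T x = 21.0
  y^{k+1} = 0.0 + 0.25*21.0 = 5.25
Step 2: y^k = 5.25, reduced costs: (-27.5, -28.5)
  x^k = (11.0, 11.0), subgradient = b - a^T x = -111.0
  y^{k+1} = 5.25 + 0.25*-111.0 = -22.5
Dual objective at y_2 = -22.5: reduced costs (139.0, 138.0), box minimizer x = (0.0, 0.0)
g(y_2) = b*y + (c1 - a1*y)*x1 + (c2 - a2*y)*x2 = 21*(-22.5) + 139.0*0.0 + 138.0*0.0 = -472.5 + 0.0 + 0.0 = -472.5


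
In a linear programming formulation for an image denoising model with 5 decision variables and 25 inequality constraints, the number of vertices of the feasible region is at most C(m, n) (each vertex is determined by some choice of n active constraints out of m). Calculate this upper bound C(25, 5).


Each vertex corresponds to some choice of n active constraints out of m, so the number of vertices is at most C(m, n) = m! / (n!(m-n)!).
m = 25, n = 5
Numerator: 25 * 24 * 23 * 22 * 21
Denominator: 5! = 120
C(25, 5) = 53130


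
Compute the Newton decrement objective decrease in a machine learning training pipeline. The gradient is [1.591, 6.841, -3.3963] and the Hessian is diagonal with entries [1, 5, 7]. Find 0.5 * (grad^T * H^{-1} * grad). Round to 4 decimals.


Step 1: H is diagonal, so H^(-1) * g = [1.591, 1.3682, -0.4852].
Step 2: g^T H^(-1) g = sum_i g_i^2 / H_ii
  = (1.591)^2/1 + (6.841)^2/5 + (-3.3963)^2/7
  = 2.5313 + 9.3599 + 1.6478 = 13.539
Step 3: Objective decrease = 0.5 * g^T H^(-1) g = 6.7695


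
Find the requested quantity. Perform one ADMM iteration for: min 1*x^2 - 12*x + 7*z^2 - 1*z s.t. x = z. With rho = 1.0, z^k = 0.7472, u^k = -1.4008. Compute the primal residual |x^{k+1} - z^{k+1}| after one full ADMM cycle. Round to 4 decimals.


ADMM iteration with rho = 1.0, z^k = 0.7472, u^k = -1.4008
Step 1: x-update.
Minimize 1*x^2 - 12*x + (1.0/2)*(x - 0.7472 - 1.4008)^2
FOC: (2*1 + 1.0)*x = 12 + 1.0*(0.7472 + 1.4008)
x^{k+1} = 4.716
Step 2: z-update.
Minimize 7*z^2 - 1*z + (1.0/2)*(4.716 - z - 1.4008)^2
FOC: (2*7 + 1.0)*z = 1 + 1.0*(4.716 - 1.4008)
z^{k+1} = 0.2877
Step 3: u-update.
u^{k+1} = -1.4008 + 4.716 - 0.2877 = 3.0275
Step 4: Primal residual = |4.716 - 0.2877| = 4.4283


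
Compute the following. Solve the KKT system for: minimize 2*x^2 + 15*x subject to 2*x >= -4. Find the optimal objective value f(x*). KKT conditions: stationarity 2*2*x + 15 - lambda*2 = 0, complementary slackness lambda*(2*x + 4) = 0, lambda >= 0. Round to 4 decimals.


Step 1: Try lambda = 0 (constraint inactive).
x_unc = -15/(2*2) = -3.75
Check: 2*-3.75 = -7.5 < -4 -- violated!
Step 2: Constraint must be active: 2*x = -4
x* = -4/2 = -2.0
lambda = (2*2*(-2.0) + 15)/2 = 3.5
Step 3: Compute optimal value.
f(x*) = 2*(-2.0)^2 + 15*(-2.0) = -22.0


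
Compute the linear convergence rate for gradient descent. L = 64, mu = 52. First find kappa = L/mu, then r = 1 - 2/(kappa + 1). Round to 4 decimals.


Step 1: Compute the condition number.
kappa = L/mu = 64/52 = 1.2308
Step 2: Compute the convergence rate.
r = 1 - 2/(kappa + 1) = 1 - 2*mu/(L + mu) = (L - mu)/(L + mu) = 12/116 = 0.1034


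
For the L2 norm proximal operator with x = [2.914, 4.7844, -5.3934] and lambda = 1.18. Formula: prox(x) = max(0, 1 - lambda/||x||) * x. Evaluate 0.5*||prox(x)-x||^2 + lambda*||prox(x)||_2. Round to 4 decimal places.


Step 1: Compute ||x||.
||x|| = 7.7763
Step 2: Compute scaling factor.
scale = max(0, 1 - 1.18/7.7763) = 0.8483
Step 3: prox(x) = [2.4718, 4.0584, -4.575]
||prox(x)|| = 6.5963
Step 4: Proximal objective.
0.5*||prox-x||^2 = 0.6962
lambda*||prox|| = 7.7836
Total = 8.4798


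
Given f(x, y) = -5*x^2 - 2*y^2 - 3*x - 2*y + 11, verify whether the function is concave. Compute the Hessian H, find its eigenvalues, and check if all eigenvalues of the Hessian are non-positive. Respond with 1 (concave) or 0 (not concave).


The Hessian of f(x,y) = -5*x^2 - 2*y^2 - 3*x - 2*y + 11 is:
H = [[-10, 0], [0, -4]]
Trace = -10 - 4 = -14
Determinant = -10*-4 - (0)^2 = 40
Discriminant = (-14)^2 - 4*40 = 36.0
Eigenvalues: lambda_1 = -10.0, lambda_2 = -4.0
The function is concave.

1


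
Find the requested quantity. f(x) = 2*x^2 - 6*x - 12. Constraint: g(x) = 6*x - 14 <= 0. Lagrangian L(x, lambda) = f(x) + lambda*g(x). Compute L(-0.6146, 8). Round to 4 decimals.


Step 1: Evaluate f(x).
f(-0.6146) = 2*(-0.6146)^2 - 6*(-0.6146) - 12 = -7.5569
Step 2: Evaluate g(x).
g(-0.6146) = 6*-0.6146 - 14 = -17.6876
Step 3: Compute Lagrangian.
L = -7.5569 + 8*-17.6876 = -149.0577


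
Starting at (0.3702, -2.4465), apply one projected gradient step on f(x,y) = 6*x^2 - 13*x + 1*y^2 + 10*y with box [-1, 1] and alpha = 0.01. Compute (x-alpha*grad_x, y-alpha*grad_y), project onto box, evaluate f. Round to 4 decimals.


Step 1: Compute gradient at (0.3702, -2.4465).
grad_x = 2*6*0.3702 - 13 = -8.5576
grad_y = 2*1*-2.4465 + 10 = 5.107
Step 2: Gradient step.
x_raw = 0.3702 - 0.01*-8.5576 = 0.4558
y_raw = -2.4465 - 0.01*5.107 = -2.4976
Step 3: Project onto [-1, 1].
x_proj = clip(0.4558) = 0.4558
y_proj = clip(-2.4976) = -1.0
Step 4: Evaluate f.
f(0.4558, -1.0) = -13.6787


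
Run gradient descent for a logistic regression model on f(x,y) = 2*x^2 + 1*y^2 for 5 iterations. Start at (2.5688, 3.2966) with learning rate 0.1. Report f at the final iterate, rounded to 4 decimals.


Gradient descent on f(x,y) = 2*x^2 + 1*y^2.
Starting point: (2.5688, 3.2966), alpha = 0.1
Step 1: grad_x = 2*2*2.5688 = 10.2752, grad_y = 2*1*3.2966 = 6.5932
  x_1 = 2.5688 - 0.1*10.2752 = 1.5413
  y_1 = 3.2966 - 0.1*6.5932 = 2.6373
Step 2: grad_x = 2*2*1.5413 = 6.1651, grad_y = 2*1*2.6373 = 5.2746
  x_2 = 1.5413 - 0.1*6.1651 = 0.9248
  y_2 = 2.6373 - 0.1*5.2746 = 2.1098
Step 3: grad_x = 2*2*0.9248 = 3.6991, grad_y = 2*1*2.1098 = 4.2196
  x_3 = 0.9248 - 0.1*3.6991 = 0.5549
  y_3 = 2.1098 - 0.1*4.2196 = 1.6879
Step 4: grad_x = 2*2*0.5549 = 2.2194, grad_y = 2*1*1.6879 = 3.3757
  x_4 = 0.5549 - 0.1*2.2194 = 0.3329
  y_4 = 1.6879 - 0.1*3.3757 = 1.3503
Step 5: grad_x = 2*2*0.3329 = 1.3317, grad_y = 2*1*1.3503 = 2.7006
  x_5 = 0.3329 - 0.1*1.3317 = 0.1997
  y_5 = 1.3503 - 0.1*2.7006 = 1.0802
f(0.1997, 1.0802) = 2*0.1997^2 + 1*1.0802^2 = 1.2467


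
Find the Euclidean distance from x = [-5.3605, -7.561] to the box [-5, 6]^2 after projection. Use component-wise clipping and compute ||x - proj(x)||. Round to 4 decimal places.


Project each component onto [-5, 6].
clip(-5.3605) = -5.0, clip(-7.561) = -5.0
Projection = [-5.0, -5.0]
Squared diffs: [0.13, 6.5587]
Distance = sqrt(6.6887) = 2.5862


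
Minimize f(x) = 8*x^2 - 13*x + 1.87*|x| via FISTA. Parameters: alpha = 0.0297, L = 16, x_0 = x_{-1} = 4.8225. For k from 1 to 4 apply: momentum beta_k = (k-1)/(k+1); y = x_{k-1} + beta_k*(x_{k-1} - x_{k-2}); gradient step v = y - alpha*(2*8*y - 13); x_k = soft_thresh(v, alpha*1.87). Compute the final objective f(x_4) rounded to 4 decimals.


FISTA on f(x) = 8*x^2 - 13*x + 1.87*|x|
L = 16, alpha = 0.0297
Iteration 1: beta = 0.0, y = 4.8225 + 0.0*(4.8225 - 4.8225) = 4.8225
  grad(y) = 64.16, v = y - alpha*grad = 2.9169
  prox(v) = soft_thresh(2.9169, 0.0555) = 2.8614
Iteration 2: beta = 0.3333, y = 2.8614 + 0.3333*(2.8614 - 4.8225) = 2.2077
  grad(y) = 22.3234, v = y - alpha*grad = 1.5447
  prox(v) = soft_thresh(1.5447, 0.0555) = 1.4892
Iteration 3: beta = 0.5, y = 1.4892 + 0.5*(1.4892 - 2.8614) = 0.803
  grad(y) = -0.1512, v = y - alpha*grad = 0.8075
  prox(v) = soft_thresh(0.8075, 0.0555) = 0.752
Iteration 4: beta = 0.6, y = 0.752 + 0.6*(0.752 - 1.4892) = 0.3097
  grad(y) = -8.0448, v = y - alpha*grad = 0.5486
  prox(v) = soft_thresh(0.5486, 0.0555) = 0.4931
f(x_4) = 8*0.4931^2 - 13*0.4931 + 1.87*|0.4931| = -3.543


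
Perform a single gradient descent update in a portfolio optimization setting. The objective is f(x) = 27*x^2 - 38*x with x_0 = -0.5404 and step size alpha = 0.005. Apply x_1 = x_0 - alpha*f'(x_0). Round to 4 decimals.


We compute the gradient at x_0 and apply the update.
f'(x) = 54*x - 38
f'(-0.5404) = 54*-0.5404 - 38 = -67.1816
x_1 = -0.5404 - 0.005*-67.1816 = -0.2045


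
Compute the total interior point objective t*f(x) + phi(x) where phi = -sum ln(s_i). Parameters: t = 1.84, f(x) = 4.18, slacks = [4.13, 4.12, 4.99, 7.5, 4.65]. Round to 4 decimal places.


Step 1: Compute log-barrier.
ln values: [1.4183, 1.4159, 1.6074, 2.0149, 1.5369]
phi = -(1.4183 + 1.4159 + 1.6074 + 2.0149 + 1.5369) = -7.9933
Step 2: Compute augmented objective.
t*f(x) = 1.84*4.18 = 7.6912
Total = 7.6912 - 7.9933 = -0.3021


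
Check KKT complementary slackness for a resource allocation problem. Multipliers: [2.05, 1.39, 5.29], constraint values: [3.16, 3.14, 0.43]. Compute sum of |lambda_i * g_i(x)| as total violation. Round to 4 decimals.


KKT complementary slackness check:
lambda_1 * g_1 = 2.05 * 3.16 = 6.478
lambda_2 * g_2 = 1.39 * 3.14 = 4.3646
lambda_3 * g_3 = 5.29 * 0.43 = 2.2747
Total violation = 6.478 + 4.3646 + 2.2747 = 13.1173


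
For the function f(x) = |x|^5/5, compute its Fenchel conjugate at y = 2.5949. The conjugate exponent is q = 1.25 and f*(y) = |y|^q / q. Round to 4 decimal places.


The conjugate exponent q satisfies 1/p + 1/q = 1.
p = 5, so q = 5/(5 - 1) = 1.25
|y|^q = 2.5949^1.25 = 3.2934
f*(2.5949) = 3.2934 / 1.25 = 2.6348


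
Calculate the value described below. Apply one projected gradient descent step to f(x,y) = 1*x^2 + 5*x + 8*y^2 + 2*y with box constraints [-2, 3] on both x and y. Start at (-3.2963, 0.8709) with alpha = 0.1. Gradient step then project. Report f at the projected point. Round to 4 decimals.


Step 1: Compute gradient at (-3.2963, 0.8709).
grad_x = 2*1*-3.2963 + 5 = -1.5926
grad_y = 2*8*0.8709 + 2 = 15.9344
Step 2: Gradient step.
x_raw = -3.2963 - 0.1*-1.5926 = -3.137
y_raw = 0.8709 - 0.1*15.9344 = -0.7225
Step 3: Project onto [-2, 3].
x_proj = clip(-3.137) = -2.0
y_proj = clip(-0.7225) = -0.7225
Step 4: Evaluate f.
f(-2.0, -0.7225) = -3.2686


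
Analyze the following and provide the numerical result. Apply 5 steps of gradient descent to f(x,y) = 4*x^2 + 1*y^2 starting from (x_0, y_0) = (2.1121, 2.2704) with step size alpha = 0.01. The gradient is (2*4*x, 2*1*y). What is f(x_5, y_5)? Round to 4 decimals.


Gradient descent on f(x,y) = 4*x^2 + 1*y^2.
Starting point: (2.1121, 2.2704), alpha = 0.01
Step 1: grad_x = 2*4*2.1121 = 16.8968, grad_y = 2*1*2.2704 = 4.5408
  x_1 = 2.1121 - 0.01*16.8968 = 1.9431
  y_1 = 2.2704 - 0.01*4.5408 = 2.225
Step 2: grad_x = 2*4*1.9431 = 15.5451, grad_y = 2*1*2.225 = 4.45
  x_2 = 1.9431 - 0.01*15.5451 = 1.7877
  y_2 = 2.225 - 0.01*4.45 = 2.1805
Step 3: grad_x = 2*4*1.7877 = 14.3015, grad_y = 2*1*2.1805 = 4.361
  x_3 = 1.7877 - 0.01*14.3015 = 1.6447
  y_3 = 2.1805 - 0.01*4.361 = 2.1369
Step 4: grad_x = 2*4*1.6447 = 13.1573, grad_y = 2*1*2.1369 = 4.2738
  x_4 = 1.6447 - 0.01*13.1573 = 1.5131
  y_4 = 2.1369 - 0.01*4.2738 = 2.0941
Step 5: grad_x = 2*4*1.5131 = 12.1047, grad_y = 2*1*2.0941 = 4.1883
  x_5 = 1.5131 - 0.01*12.1047 = 1.392
  y_5 = 2.0941 - 0.01*4.1883 = 2.0523
f(1.392, 2.0523) = 4*1.392^2 + 1*2.0523^2 = 11.9629


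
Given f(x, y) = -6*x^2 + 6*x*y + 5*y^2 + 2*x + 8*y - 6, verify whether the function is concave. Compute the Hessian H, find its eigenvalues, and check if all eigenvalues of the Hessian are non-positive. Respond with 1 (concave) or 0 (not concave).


The Hessian of f(x,y) = -6*x^2 + 6*x*y + 5*y^2 + 2*x + 8*y - 6 is:
H = [[-12, 6], [6, 10]]
Trace = -12 + 10 = -2
Determinant = -12*10 - (6)^2 = -156
Discriminant = (-2)^2 - 4*-156 = 628.0
Eigenvalues: lambda_1 = -13.53, lambda_2 = 11.53
The function is not concave.

0


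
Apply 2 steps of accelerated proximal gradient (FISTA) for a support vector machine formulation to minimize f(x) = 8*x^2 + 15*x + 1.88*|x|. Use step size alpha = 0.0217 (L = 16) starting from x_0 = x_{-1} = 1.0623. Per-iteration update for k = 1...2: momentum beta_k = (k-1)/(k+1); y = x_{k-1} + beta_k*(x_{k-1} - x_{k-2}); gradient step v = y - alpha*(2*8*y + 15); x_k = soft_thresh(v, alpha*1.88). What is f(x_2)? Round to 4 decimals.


FISTA on f(x) = 8*x^2 + 15*x + 1.88*|x|
L = 16, alpha = 0.0217
Iteration 1: beta = 0.0, y = 1.0623 + 0.0*(1.0623 - 1.0623) = 1.0623
  grad(y) = 31.9968, v = y - alpha*grad = 0.368
  prox(v) = soft_thresh(0.368, 0.0408) = 0.3272
Iteration 2: beta = 0.3333, y = 0.3272 + 0.3333*(0.3272 - 1.0623) = 0.0821
  grad(y) = 16.3141, v = y - alpha*grad = -0.2719
  prox(v) = soft_thresh(-0.2719, 0.0408) = -0.2311
f(x_2) = 8*(-0.2311)^2 + 15*(-0.2311) + 1.88*|-0.2311| = -2.6047


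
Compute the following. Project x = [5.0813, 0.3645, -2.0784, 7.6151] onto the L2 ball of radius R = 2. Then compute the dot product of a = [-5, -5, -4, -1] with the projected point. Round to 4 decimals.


Step 1: Compute ||x|| (intermediates to 6 decimals).
||x|| = sqrt(5.0813^2 + 0.3645^2 + (-2.0784)^2 + 7.6151^2) = 9.394784
Step 2: Project.
Since ||x|| > R, scale = R/||x|| = 2/9.394784 = 0.212884, proj(x) = scale * x
proj(x) = [1.081727, 0.077596, -0.442458, 1.621133]
Step 3: Dot product.
a^T * proj(x) = -5*1.081727 - 5*0.077596 - 4*(-0.442458) - 1*1.621133 = -5.6479


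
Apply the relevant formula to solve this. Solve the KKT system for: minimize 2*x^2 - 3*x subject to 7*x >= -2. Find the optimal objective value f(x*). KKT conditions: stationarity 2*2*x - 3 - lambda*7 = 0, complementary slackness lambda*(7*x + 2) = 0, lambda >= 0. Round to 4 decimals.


Step 1: Try lambda = 0 (constraint inactive).
Stationarity: 2*2*x - 3 = 0
x* = 3/(2*2) = 0.75
Check constraint: 7*0.75 = 5.25 >= -2 -- satisfied.
Step 2: Compute optimal value.
f(x*) = 2*0.75^2 - 3*0.75 = -1.125


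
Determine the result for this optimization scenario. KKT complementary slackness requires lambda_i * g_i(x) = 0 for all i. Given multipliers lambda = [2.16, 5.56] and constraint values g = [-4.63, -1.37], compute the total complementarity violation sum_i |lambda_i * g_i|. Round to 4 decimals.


KKT complementary slackness check:
lambda_1 * g_1 = 2.16 * -4.63 = -10.0008
lambda_2 * g_2 = 5.56 * -1.37 = -7.6172
Total violation = 10.0008 + 7.6172 = 17.618


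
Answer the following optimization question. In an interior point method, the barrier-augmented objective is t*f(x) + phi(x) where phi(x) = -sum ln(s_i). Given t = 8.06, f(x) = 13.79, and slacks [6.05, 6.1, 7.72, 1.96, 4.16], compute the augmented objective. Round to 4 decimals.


Step 1: Compute log-barrier.
ln values: [1.8001, 1.8083, 2.0438, 0.6729, 1.4255]
phi = -(1.8001 + 1.8083 + 2.0438 + 0.6729 + 1.4255) = -7.7506
Step 2: Compute augmented objective.
t*f(x) = 8.06*13.79 = 111.1474
Total = 111.1474 - 7.7506 = 103.3968


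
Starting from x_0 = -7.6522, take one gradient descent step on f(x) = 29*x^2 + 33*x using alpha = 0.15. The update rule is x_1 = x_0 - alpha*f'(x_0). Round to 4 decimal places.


We compute the gradient at x_0 and apply the update.
f'(x) = 58*x + 33
f'(-7.6522) = 58*-7.6522 + 33 = -410.8276
x_1 = -7.6522 - 0.15*-410.8276 = 53.9719


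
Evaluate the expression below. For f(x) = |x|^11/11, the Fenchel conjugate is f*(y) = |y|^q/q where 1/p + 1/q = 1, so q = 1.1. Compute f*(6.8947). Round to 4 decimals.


The conjugate exponent q satisfies 1/p + 1/q = 1.
p = 11, so q = 11/(11 - 1) = 1.1
|y|^q = 6.8947^1.1 = 8.3631
f*(6.8947) = 8.3631 / 1.1 = 7.6028


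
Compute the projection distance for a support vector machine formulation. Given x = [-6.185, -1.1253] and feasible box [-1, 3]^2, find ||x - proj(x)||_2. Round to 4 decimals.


Project each component onto [-1, 3].
clip(-6.185) = -1.0, clip(-1.1253) = -1.0
Projection = [-1.0, -1.0]
Squared diffs: [26.8842, 0.0157]
Distance = sqrt(26.8999) = 5.1865


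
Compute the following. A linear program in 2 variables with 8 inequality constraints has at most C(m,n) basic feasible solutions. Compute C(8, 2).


Each vertex corresponds to some choice of n active constraints out of m, so the number of vertices is at most C(m, n) = m! / (n!(m-n)!).
m = 8, n = 2
Numerator: 8 * 7
Denominator: 2! = 2
C(8, 2) = 28


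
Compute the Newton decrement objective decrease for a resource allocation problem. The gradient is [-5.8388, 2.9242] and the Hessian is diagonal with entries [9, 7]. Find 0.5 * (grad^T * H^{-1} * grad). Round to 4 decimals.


Step 1: H is diagonal, so H^(-1) * g = [-0.6488, 0.4177].
Step 2: g^T H^(-1) g = sum_i g_i^2 / H_ii
  = (-5.8388)^2/9 + (2.9242)^2/7
  = 3.788 + 1.2216 = 5.0095
Step 3: Objective decrease = 0.5 * g^T H^(-1) g = 2.5048


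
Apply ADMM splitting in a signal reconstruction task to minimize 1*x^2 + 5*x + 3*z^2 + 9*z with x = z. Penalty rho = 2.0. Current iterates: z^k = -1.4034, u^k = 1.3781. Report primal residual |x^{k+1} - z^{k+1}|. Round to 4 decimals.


ADMM iteration with rho = 2.0, z^k = -1.4034, u^k = 1.3781
Step 1: x-update.
Minimize 1*x^2 + 5*x + (2.0/2)*(x + 1.4034 + 1.3781)^2
FOC: (2*1 + 2.0)*x = -5 + 2.0*(-1.4034 - 1.3781)
x^{k+1} = -2.6408
Step 2: z-update.
Minimize 3*z^2 + 9*z + (2.0/2)*(-2.6408 - z + 1.3781)^2
FOC: (2*3 + 2.0)*z = -9 + 2.0*(-2.6408 + 1.3781)
z^{k+1} = -1.4407
Step 3: u-update.
u^{k+1} = 1.3781 - 2.6408 + 1.4407 = 0.178
Step 4: Primal residual = |-2.6408 + 1.4407| = 1.2001


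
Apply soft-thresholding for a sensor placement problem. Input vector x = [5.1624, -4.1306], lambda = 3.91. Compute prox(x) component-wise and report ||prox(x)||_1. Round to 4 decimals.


Soft-thresholding with lambda = 3.91:
prox(5.1624) = sign(5.1624)*max(|5.1624| - 3.91, 0) = 1.2524
prox(-4.1306) = sign(-4.1306)*max(|-4.1306| - 3.91, 0) = -0.2206
prox(x) = [1.2524, -0.2206]
||prox(x)||_1 = 1.2524 + 0.2206 = 1.473


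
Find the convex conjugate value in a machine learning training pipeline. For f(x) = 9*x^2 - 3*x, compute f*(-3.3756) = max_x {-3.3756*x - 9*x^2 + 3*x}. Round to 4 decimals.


f*(y) = sup_x {y*x - a*x^2 - b*x} = sup_x {(y-b)*x - a*x^2}
FOC: (y - b) - 2a*x = 0 => x* = (y - b)/(2a)
x* = (-3.3756 + 3)/(2*9) = -0.0209
f*(-3.3756) = (y-b)^2/(4a) = (-3.3756 + 3)^2/(4*9)
= 0.1411/36 = 0.0039


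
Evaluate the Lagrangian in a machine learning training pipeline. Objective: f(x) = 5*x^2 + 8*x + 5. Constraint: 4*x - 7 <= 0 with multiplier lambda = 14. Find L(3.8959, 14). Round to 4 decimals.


Step 1: Evaluate f(x).
f(3.8959) = 5*3.8959^2 + 8*3.8959 + 5 = 112.0574
Step 2: Evaluate g(x).
g(3.8959) = 4*3.8959 - 7 = 8.5836
Step 3: Compute Lagrangian.
L = 112.0574 + 14*8.5836 = 232.2278


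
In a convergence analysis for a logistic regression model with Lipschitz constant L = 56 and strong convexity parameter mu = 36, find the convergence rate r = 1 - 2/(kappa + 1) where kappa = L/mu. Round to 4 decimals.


Step 1: Compute the condition number.
kappa = L/mu = 56/36 = 1.5556
Step 2: Compute the convergence rate.
r = 1 - 2/(kappa + 1) = 1 - 2*mu/(L + mu) = (L - mu)/(L + mu) = 20/92 = 0.2174


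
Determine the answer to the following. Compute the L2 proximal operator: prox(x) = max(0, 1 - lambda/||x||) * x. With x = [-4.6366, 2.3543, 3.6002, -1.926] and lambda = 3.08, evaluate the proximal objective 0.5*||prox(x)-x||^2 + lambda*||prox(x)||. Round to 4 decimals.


Step 1: Compute ||x||.
||x|| = 6.6115
Step 2: Compute scaling factor.
scale = max(0, 1 - 3.08/6.6115) = 0.5341
Step 3: prox(x) = [-2.4766, 1.2575, 1.923, -1.0288]
||prox(x)|| = 3.5315
Step 4: Proximal objective.
0.5*||prox-x||^2 = 4.7432
lambda*||prox|| = 10.877
Total = 15.6202


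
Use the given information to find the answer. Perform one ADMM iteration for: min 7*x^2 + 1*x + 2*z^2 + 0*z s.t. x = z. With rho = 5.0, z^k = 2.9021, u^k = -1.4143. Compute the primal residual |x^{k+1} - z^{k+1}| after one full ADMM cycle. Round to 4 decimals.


ADMM iteration with rho = 5.0, z^k = 2.9021, u^k = -1.4143
Step 1: x-update.
Minimize 7*x^2 + 1*x + (5.0/2)*(x - 2.9021 - 1.4143)^2
FOC: (2*7 + 5.0)*x = -1 + 5.0*(2.9021 + 1.4143)
x^{k+1} = 1.0833
Step 2: z-update.
Minimize 2*z^2 + 0*z + (5.0/2)*(1.0833 - z - 1.4143)^2
FOC: (2*2 + 5.0)*z = 0 + 5.0*(1.0833 - 1.4143)
z^{k+1} = -0.1839
Step 3: u-update.
u^{k+1} = -1.4143 + 1.0833 + 0.1839 = -0.1471
Step 4: Primal residual = |1.0833 + 0.1839| = 1.2672


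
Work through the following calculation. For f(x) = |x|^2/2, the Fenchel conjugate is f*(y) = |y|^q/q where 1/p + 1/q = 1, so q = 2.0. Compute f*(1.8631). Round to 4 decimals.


The conjugate exponent q satisfies 1/p + 1/q = 1.
p = 2, so q = 2/(2 - 1) = 2.0
|y|^q = 1.8631^2.0 = 3.4711
f*(1.8631) = 3.4711 / 2.0 = 1.7356


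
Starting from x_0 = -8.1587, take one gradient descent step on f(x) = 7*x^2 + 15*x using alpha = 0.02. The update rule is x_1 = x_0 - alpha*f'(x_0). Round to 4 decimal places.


We compute the gradient at x_0 and apply the update.
f'(x) = 14*x + 15
f'(-8.1587) = 14*-8.1587 + 15 = -99.2218
x_1 = -8.1587 - 0.02*-99.2218 = -6.1743


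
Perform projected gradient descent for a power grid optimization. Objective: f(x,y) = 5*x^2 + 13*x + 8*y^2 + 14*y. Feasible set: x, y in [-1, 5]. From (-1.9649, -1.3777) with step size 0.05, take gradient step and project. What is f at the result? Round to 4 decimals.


Step 1: Compute gradient at (-1.9649, -1.3777).
grad_x = 2*5*-1.9649 + 13 = -6.649
grad_y = 2*8*-1.3777 + 14 = -8.0432
Step 2: Gradient step.
x_raw = -1.9649 - 0.05*-6.649 = -1.6325
y_raw = -1.3777 - 0.05*-8.0432 = -0.9755
Step 3: Project onto [-1, 5].
x_proj = clip(-1.6325) = -1.0
y_proj = clip(-0.9755) = -0.9755
Step 4: Evaluate f.
f(-1.0, -0.9755) = -14.0441


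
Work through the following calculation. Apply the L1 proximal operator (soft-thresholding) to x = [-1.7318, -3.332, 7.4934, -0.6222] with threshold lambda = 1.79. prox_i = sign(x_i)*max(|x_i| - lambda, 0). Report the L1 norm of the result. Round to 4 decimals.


Soft-thresholding with lambda = 1.79:
prox(-1.7318) = sign(-1.7318)*max(|-1.7318| - 1.79, 0) = 0.0
prox(-3.332) = sign(-3.332)*max(|-3.332| - 1.79, 0) = -1.542
prox(7.4934) = sign(7.4934)*max(|7.4934| - 1.79, 0) = 5.7034
prox(-0.6222) = sign(-0.6222)*max(|-0.6222| - 1.79, 0) = 0.0
prox(x) = [0.0, -1.542, 5.7034, 0.0]
||prox(x)||_1 = 0.0 + 1.542 + 5.7034 + 0.0 = 7.2454
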